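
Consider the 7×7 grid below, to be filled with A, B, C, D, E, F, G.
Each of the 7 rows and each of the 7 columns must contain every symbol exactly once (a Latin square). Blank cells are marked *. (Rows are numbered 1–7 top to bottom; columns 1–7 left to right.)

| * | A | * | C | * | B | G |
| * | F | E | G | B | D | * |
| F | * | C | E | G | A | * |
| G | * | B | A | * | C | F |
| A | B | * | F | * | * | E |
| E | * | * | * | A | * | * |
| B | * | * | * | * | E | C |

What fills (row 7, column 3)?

Row 1, column 1: row 1 has {A, B, C, G} and column 1 has {A, B, E, F, G}, leaving only D.
Row 1, column 3: row 1 has {A, B, C, D, G} and column 3 has {B, C, E}, leaving only F.
Row 1, column 5: row 1 has {A, B, C, D, F, G} and column 5 has {A, B, G}, leaving only E.
Row 2, column 1: row 2 has {B, D, E, F, G} and column 1 has {A, B, D, E, F, G}, leaving only C.
Row 2, column 7: row 2 has {B, C, D, E, F, G} and column 7 has {C, E, F, G}, leaving only A.
Row 3, column 2: row 3 has {A, C, E, F, G} and column 2 has {A, B, F}, leaving only D.
Row 3, column 7: row 3 has {A, C, D, E, F, G} and column 7 has {A, C, E, F, G}, leaving only B.
Row 4, column 2: row 4 has {A, B, C, F, G} and column 2 has {A, B, D, F}, leaving only E.
Row 4, column 5: row 4 has {A, B, C, E, F, G} and column 5 has {A, B, E, G}, leaving only D.
Row 5, column 5: row 5 has {A, B, E, F} and column 5 has {A, B, D, E, G}, leaving only C.
Row 5, column 6: row 5 has {A, B, C, E, F} and column 6 has {A, B, C, D, E}, leaving only G.
Row 5, column 3: row 5 has {A, B, C, E, F, G} and column 3 has {B, C, E, F}, leaving only D.
Row 6, column 3: row 6 has {A, E} and column 3 has {B, C, D, E, F}, leaving only G.
Row 7 already has {B, C, E} and column 3 already has {B, C, D, E, F, G}, so row 7, column 3 must be A.

A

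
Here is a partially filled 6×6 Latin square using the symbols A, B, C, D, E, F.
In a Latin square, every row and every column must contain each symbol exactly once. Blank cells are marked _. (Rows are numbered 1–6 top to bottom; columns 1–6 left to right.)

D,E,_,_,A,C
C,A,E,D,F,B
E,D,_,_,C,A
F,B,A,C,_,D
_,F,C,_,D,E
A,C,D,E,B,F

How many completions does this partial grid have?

2

Row 1, column 3: eliminating its row and column leaves {B, F}.
Row 1, column 4: eliminating its row and column leaves {B, F}.
Row 3, column 3: eliminating its row and column leaves {B, F}.
Row 3, column 4: eliminating its row and column leaves {B, F}.
Row 4, column 5: eliminating its row and column leaves {E}.
Row 5, column 1: eliminating its row and column leaves {B}.
Row 5, column 4: eliminating its row and column leaves {A, B}.
Enumerating the assignments across these blanks that avoid any row or column repeat gives 2 completions.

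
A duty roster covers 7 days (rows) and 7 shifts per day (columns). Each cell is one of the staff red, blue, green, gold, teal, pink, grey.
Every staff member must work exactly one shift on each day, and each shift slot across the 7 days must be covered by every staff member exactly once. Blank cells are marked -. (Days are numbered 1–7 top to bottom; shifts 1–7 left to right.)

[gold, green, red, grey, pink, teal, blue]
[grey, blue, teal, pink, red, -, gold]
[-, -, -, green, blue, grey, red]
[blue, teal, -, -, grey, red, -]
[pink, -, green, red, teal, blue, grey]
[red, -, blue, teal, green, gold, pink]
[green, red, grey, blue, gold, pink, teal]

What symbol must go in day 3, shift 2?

pink

Day 2, shift 6: day 2 has {red, blue, gold, teal, pink, grey} and shift 6 has {red, blue, gold, teal, pink, grey}, leaving only green.
Day 3, shift 1: day 3 has {red, blue, green, grey} and shift 1 has {red, blue, green, gold, pink, grey}, leaving only teal.
Day 4, shift 4: day 4 has {red, blue, teal, grey} and shift 4 has {red, blue, green, teal, pink, grey}, leaving only gold.
Day 4, shift 3: day 4 has {red, blue, gold, teal, grey} and shift 3 has {red, blue, green, teal, grey}, leaving only pink.
Day 3, shift 3: day 3 has {red, blue, green, teal, grey} and shift 3 has {red, blue, green, teal, pink, grey}, leaving only gold.
Day 3 already has {red, blue, green, gold, teal, grey} and shift 2 already has {red, blue, green, teal}, so day 3, shift 2 must be pink.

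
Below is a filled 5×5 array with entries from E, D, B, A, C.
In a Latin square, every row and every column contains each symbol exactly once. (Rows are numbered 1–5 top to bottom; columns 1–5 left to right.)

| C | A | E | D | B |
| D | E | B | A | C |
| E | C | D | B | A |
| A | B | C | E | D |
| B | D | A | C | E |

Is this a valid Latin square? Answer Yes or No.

Yes

Each row is a permutation of the 5 symbols, and so is each column.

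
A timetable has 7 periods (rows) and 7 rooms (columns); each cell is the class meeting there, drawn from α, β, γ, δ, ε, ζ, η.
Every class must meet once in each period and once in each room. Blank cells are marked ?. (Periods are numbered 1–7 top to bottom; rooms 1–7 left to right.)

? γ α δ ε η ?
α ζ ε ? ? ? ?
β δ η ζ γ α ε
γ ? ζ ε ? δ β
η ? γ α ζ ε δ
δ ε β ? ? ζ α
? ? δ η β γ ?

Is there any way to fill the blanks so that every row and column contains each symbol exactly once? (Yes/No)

No

Period 1, room 1: period 1 has {α, γ, δ, ε, η} and room 1 has {α, β, γ, δ, η}, so it must be ζ.
Now period 1, room 7: period 1 together with room 7 already contain {α, β, γ, δ, ε, ζ, η} — every symbol — so nothing can go there. The grid has no valid completion.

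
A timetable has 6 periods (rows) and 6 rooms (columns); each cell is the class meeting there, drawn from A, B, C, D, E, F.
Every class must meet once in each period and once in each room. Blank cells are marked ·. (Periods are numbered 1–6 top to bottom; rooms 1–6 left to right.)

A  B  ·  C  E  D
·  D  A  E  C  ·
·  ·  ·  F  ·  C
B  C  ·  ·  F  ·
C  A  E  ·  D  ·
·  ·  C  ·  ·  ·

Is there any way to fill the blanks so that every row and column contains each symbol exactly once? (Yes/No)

Yes

No period or room among the givens repeats a symbol, and propagating forced cells runs into no contradiction.
One valid completion exists (for instance, A B F C E D / F D A E C B / D E B F A C / B C D A F E / C A E B D F / E F C D B A).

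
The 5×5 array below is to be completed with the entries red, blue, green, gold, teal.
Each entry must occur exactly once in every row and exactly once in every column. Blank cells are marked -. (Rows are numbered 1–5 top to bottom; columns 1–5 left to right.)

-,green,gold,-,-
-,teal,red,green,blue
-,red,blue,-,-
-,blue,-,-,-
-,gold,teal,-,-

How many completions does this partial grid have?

6

Row 1, column 1: eliminating its row and column leaves {red, blue, teal}.
Row 1, column 4: eliminating its row and column leaves {red, blue, teal}.
Row 1, column 5: eliminating its row and column leaves {red, teal}.
Row 2, column 1: eliminating its row and column leaves {gold}.
Row 3, column 1: eliminating its row and column leaves {green, gold, teal}.
Row 3, column 4: eliminating its row and column leaves {gold, teal}.
Row 3, column 5: eliminating its row and column leaves {green, gold, teal}.
Row 4, column 1: eliminating its row and column leaves {red, green, gold, teal}.
Row 4, column 3: eliminating its row and column leaves {green}.
Row 4, column 4: eliminating its row and column leaves {red, gold, teal}.
Row 4, column 5: eliminating its row and column leaves {red, green, gold, teal}.
Row 5, column 1: eliminating its row and column leaves {red, blue, green}.
Row 5, column 4: eliminating its row and column leaves {red, blue}.
Row 5, column 5: eliminating its row and column leaves {red, green}.
Enumerating the assignments across these blanks that avoid any row or column repeat gives 6 completions.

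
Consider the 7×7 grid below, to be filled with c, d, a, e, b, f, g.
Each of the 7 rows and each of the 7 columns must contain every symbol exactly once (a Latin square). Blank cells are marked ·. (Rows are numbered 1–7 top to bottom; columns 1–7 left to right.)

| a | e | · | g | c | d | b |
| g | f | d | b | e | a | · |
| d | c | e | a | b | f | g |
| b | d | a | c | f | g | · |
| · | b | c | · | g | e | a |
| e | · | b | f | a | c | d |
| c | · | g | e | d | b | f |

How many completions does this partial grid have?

1

Row 1, column 3: eliminating its row and column leaves {f}.
Row 2, column 7: eliminating its row and column leaves {c}.
Row 4, column 7: eliminating its row and column leaves {e}.
Row 5, column 1: eliminating its row and column leaves {f}.
Row 5, column 4: eliminating its row and column leaves {d}.
Row 6, column 2: eliminating its row and column leaves {g}.
Row 7, column 2: eliminating its row and column leaves {a}.
Only one assignment across all blanks avoids any row or column repeat, giving 1 completion.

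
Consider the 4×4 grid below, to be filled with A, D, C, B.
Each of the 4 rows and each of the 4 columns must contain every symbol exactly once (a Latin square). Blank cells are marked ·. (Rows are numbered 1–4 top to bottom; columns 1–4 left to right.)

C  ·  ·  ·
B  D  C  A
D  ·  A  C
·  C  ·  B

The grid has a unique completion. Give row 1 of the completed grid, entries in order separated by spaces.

Row 1, column 4: row 1 has {C} and column 4 has {A, C, B}, leaving only D.
Row 1, column 3: row 1 has {D, C} and column 3 has {A, C}, leaving only B.
Row 1, column 2: row 1 has {D, C, B} and column 2 has {D, C}, leaving only A.
So row 1 reads: C A B D.

C A B D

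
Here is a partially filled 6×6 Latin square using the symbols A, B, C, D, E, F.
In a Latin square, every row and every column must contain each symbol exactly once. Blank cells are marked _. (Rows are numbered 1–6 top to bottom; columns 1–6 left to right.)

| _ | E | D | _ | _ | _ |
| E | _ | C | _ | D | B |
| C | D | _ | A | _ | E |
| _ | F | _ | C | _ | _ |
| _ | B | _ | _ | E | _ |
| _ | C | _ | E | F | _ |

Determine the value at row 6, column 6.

A

Row 2, column 2: row 2 has {B, C, D, E} and column 2 has {B, C, D, E, F}, leaving only A.
Row 2, column 4: row 2 has {A, B, C, D, E} and column 4 has {A, C, E}, leaving only F.
Row 1, column 4: row 1 has {D, E} and column 4 has {A, C, E, F}, leaving only B.
Row 3, column 5: row 3 has {A, C, D, E} and column 5 has {D, E, F}, leaving only B.
Row 3, column 3: row 3 has {A, B, C, D, E} and column 3 has {C, D}, leaving only F.
Row 4, column 5: row 4 has {C, F} and column 5 has {B, D, E, F}, leaving only A.
Row 1, column 5: row 1 has {B, D, E} and column 5 has {A, B, D, E, F}, leaving only C.
Row 4, column 6: row 4 has {A, C, F} and column 6 has {B, E}, leaving only D.
Row 6 already has {C, E, F} and column 6 already has {B, D, E}, so row 6, column 6 must be A.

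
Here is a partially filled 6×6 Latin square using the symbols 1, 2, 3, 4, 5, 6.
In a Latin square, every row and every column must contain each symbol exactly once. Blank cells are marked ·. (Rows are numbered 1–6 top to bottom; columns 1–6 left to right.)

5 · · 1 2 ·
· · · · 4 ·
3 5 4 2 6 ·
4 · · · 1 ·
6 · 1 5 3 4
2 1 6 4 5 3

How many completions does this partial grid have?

4

Row 1, column 2: eliminating its row and column leaves {3, 4, 6}.
Row 1, column 3: eliminating its row and column leaves {3}.
Row 1, column 6: eliminating its row and column leaves {6}.
Row 2, column 1: eliminating its row and column leaves {1}.
Row 2, column 2: eliminating its row and column leaves {2, 3, 6}.
Row 2, column 3: eliminating its row and column leaves {2, 3, 5}.
Row 2, column 4: eliminating its row and column leaves {3, 6}.
Row 2, column 6: eliminating its row and column leaves {1, 2, 5, 6}.
Row 3, column 6: eliminating its row and column leaves {1}.
Row 4, column 2: eliminating its row and column leaves {2, 3, 6}.
Row 4, column 3: eliminating its row and column leaves {2, 3, 5}.
Row 4, column 4: eliminating its row and column leaves {3, 6}.
Row 4, column 6: eliminating its row and column leaves {2, 5, 6}.
Row 5, column 2: eliminating its row and column leaves {2}.
Enumerating the assignments across these blanks that avoid any row or column repeat gives 4 completions.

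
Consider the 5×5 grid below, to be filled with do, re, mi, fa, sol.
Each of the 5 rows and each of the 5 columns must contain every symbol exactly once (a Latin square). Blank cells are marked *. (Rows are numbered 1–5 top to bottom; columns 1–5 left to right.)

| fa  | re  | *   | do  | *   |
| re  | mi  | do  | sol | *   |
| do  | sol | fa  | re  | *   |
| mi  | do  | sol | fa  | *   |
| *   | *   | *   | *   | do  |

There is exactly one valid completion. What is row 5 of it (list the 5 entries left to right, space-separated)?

sol fa re mi do

Row 5, column 1: row 5 has {do} and column 1 has {do, re, mi, fa}, leaving only sol.
Row 5, column 2: row 5 has {do, sol} and column 2 has {do, re, mi, sol}, leaving only fa.
Row 5, column 4: row 5 has {do, fa, sol} and column 4 has {do, re, fa, sol}, leaving only mi.
Row 5, column 3: row 5 has {do, mi, fa, sol} and column 3 has {do, fa, sol}, leaving only re.
So row 5 reads: sol fa re mi do.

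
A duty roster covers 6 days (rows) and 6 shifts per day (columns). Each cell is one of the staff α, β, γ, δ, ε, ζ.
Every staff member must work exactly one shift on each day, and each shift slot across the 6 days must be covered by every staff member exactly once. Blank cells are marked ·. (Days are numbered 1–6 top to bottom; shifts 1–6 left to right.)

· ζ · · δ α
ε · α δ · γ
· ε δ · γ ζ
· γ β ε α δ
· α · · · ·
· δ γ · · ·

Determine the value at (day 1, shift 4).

β

Day 1, shift 3: day 1 has {α, δ, ζ} and shift 3 has {α, β, γ, δ}, leaving only ε.
Day 2, shift 2: day 2 has {α, γ, δ, ε} and shift 2 has {α, γ, δ, ε, ζ}, leaving only β.
Day 2, shift 5: day 2 has {α, β, γ, δ, ε} and shift 5 has {α, γ, δ}, leaving only ζ.
Day 4, shift 1: day 4 has {α, β, γ, δ, ε} and shift 1 has {ε}, leaving only ζ.
Day 5, shift 3: day 5 has {α} and shift 3 has {α, β, γ, δ, ε}, leaving only ζ.
Day 1, shift 4 is narrowed to {β, γ}.
If it were γ, then day 6, shift 1 would be left with no valid symbol.
So day 1, shift 4 must be β.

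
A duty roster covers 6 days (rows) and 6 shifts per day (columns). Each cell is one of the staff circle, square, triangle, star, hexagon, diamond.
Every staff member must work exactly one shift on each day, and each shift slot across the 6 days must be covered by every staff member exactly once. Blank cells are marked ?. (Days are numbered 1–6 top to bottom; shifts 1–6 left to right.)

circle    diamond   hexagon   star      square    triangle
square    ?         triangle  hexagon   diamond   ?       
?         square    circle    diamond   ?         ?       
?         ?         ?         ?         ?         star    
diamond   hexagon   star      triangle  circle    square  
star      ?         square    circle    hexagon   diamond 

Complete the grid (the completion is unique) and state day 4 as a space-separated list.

hexagon circle diamond square triangle star

Day 4, shift 3: day 4 has {star} and shift 3 has {circle, square, triangle, star, hexagon}, leaving only diamond.
Day 4, shift 4: day 4 has {star, diamond} and shift 4 has {circle, triangle, star, hexagon, diamond}, leaving only square.
Day 4, shift 5: day 4 has {square, star, diamond} and shift 5 has {circle, square, hexagon, diamond}, leaving only triangle.
Day 4, shift 1: day 4 has {square, triangle, star, diamond} and shift 1 has {circle, square, star, diamond}, leaving only hexagon.
Day 4, shift 2: day 4 has {square, triangle, star, hexagon, diamond} and shift 2 has {square, hexagon, diamond}, leaving only circle.
So day 4 reads: hexagon circle diamond square triangle star.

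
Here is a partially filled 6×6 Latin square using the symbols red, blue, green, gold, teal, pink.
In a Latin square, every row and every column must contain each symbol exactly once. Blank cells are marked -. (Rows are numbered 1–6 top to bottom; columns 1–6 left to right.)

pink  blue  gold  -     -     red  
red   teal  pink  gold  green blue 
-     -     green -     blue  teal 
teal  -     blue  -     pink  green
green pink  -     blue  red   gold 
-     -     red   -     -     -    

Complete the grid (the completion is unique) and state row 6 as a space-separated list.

Row 6, column 6: row 6 has {red} and column 6 has {red, blue, green, gold, teal}, leaving only pink.
Row 1, column 5: row 1 has {red, blue, gold, pink} and column 5 has {red, blue, green, pink}, leaving only teal.
Row 6, column 5: row 6 has {red, pink} and column 5 has {red, blue, green, teal, pink}, leaving only gold.
Row 6, column 1: row 6 has {red, gold, pink} and column 1 has {red, green, teal, pink}, leaving only blue.
Row 6, column 2: row 6 has {red, blue, gold, pink} and column 2 has {blue, teal, pink}, leaving only green.
Row 6, column 4: row 6 has {red, blue, green, gold, pink} and column 4 has {blue, gold}, leaving only teal.
So row 6 reads: blue green red teal gold pink.

blue green red teal gold pink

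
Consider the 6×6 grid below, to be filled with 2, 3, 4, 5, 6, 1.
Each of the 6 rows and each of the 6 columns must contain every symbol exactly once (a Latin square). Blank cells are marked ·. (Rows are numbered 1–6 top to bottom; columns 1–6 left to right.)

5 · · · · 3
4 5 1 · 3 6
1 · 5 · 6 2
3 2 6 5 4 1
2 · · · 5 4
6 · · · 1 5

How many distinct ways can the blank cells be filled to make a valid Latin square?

Row 1, column 2: eliminating its row and column leaves {4, 6, 1}.
Row 1, column 3: eliminating its row and column leaves {2, 4}.
Row 1, column 4: eliminating its row and column leaves {2, 4, 6, 1}.
Row 1, column 5: eliminating its row and column leaves {2}.
Row 2, column 4: eliminating its row and column leaves {2}.
Row 3, column 2: eliminating its row and column leaves {3, 4}.
Row 3, column 4: eliminating its row and column leaves {3, 4}.
Row 5, column 2: eliminating its row and column leaves {3, 6, 1}.
Row 5, column 3: eliminating its row and column leaves {3}.
Row 5, column 4: eliminating its row and column leaves {3, 6, 1}.
Row 6, column 2: eliminating its row and column leaves {3, 4}.
Row 6, column 3: eliminating its row and column leaves {2, 3, 4}.
Row 6, column 4: eliminating its row and column leaves {2, 3, 4}.
Enumerating the assignments across these blanks that avoid any row or column repeat gives 4 completions.

4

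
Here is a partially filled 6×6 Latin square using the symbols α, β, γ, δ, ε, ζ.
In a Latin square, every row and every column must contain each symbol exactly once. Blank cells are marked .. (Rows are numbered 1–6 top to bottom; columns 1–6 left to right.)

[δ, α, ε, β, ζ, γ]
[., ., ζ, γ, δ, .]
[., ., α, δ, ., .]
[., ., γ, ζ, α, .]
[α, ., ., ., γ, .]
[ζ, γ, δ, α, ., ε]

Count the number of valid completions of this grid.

Row 2, column 1: eliminating its row and column leaves {β, ε}.
Row 2, column 2: eliminating its row and column leaves {β, ε}.
Row 2, column 6: eliminating its row and column leaves {α, β}.
Row 3, column 1: eliminating its row and column leaves {β, γ, ε}.
Row 3, column 2: eliminating its row and column leaves {β, ε, ζ}.
Row 3, column 5: eliminating its row and column leaves {β, ε}.
Row 3, column 6: eliminating its row and column leaves {β, ζ}.
Row 4, column 1: eliminating its row and column leaves {β, ε}.
Row 4, column 2: eliminating its row and column leaves {β, δ, ε}.
Row 4, column 6: eliminating its row and column leaves {β, δ}.
Row 5, column 2: eliminating its row and column leaves {β, δ, ε, ζ}.
Row 5, column 3: eliminating its row and column leaves {β}.
Row 5, column 4: eliminating its row and column leaves {ε}.
Row 5, column 6: eliminating its row and column leaves {β, δ, ζ}.
Row 6, column 5: eliminating its row and column leaves {β}.
Enumerating the assignments across these blanks that avoid any row or column repeat gives 3 completions.

3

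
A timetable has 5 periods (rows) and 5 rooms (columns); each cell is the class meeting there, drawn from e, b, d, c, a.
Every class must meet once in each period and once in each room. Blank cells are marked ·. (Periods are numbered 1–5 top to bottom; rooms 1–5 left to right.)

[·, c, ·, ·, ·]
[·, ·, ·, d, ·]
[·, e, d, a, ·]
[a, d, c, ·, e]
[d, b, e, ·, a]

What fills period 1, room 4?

e

Period 2, room 2: period 2 has {d} and room 2 has {e, b, d, c}, leaving only a.
Period 2, room 3: period 2 has {d, a} and room 3 has {e, d, c}, leaving only b.
Period 1, room 3: period 1 has {c} and room 3 has {e, b, d, c}, leaving only a.
Period 2, room 5: period 2 has {b, d, a} and room 5 has {e, a}, leaving only c.
Period 2, room 1: period 2 has {b, d, c, a} and room 1 has {d, a}, leaving only e.
Period 1, room 1: period 1 has {c, a} and room 1 has {e, d, a}, leaving only b.
Period 1 already has {b, c, a} and room 4 already has {d, a}, so period 1, room 4 must be e.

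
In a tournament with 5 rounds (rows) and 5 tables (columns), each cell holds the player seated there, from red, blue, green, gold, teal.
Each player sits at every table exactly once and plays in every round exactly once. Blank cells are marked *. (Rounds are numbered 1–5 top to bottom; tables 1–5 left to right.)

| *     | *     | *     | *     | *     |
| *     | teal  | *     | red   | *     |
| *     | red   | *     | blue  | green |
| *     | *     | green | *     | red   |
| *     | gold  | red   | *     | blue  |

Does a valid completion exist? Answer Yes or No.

Round 2, table 5: round 2 has {red, teal} and table 5 has {red, blue, green}, so it must be gold.
Round 1, table 5: round 1 has {} and table 5 has {red, blue, green, gold}, so it must be teal.
Round 2, table 3: round 2 has {red, gold, teal} and table 3 has {red, green}, so it must be blue.
Round 1, table 3: round 1 has {teal} and table 3 has {red, blue, green}, so it must be gold.
Round 1, table 4: round 1 has {gold, teal} and table 4 has {red, blue}, so it must be green.
Round 1, table 2: round 1 has {green, gold, teal} and table 2 has {red, gold, teal}, so it must be blue.
Now round 4, table 2: round 4 together with table 2 already contain {red, blue, green, gold, teal} — every symbol — so nothing can go there. The grid has no valid completion.

No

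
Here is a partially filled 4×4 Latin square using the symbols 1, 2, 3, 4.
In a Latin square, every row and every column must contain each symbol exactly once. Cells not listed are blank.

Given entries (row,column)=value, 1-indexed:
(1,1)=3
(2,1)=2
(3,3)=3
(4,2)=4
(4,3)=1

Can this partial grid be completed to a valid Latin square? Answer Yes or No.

Row 4, column 1: row 4 together with column 1 already contain {1, 2, 3, 4} — every symbol — so nothing can go there. The grid has no valid completion.

No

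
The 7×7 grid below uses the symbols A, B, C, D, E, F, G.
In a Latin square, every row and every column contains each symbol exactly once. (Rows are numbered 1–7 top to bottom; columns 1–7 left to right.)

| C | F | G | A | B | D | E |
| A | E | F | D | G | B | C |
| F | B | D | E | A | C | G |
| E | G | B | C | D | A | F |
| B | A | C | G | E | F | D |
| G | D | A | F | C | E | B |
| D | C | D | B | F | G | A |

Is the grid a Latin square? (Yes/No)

No

Row 7 contains D twice (at columns 1 and 3), so it is not a permutation.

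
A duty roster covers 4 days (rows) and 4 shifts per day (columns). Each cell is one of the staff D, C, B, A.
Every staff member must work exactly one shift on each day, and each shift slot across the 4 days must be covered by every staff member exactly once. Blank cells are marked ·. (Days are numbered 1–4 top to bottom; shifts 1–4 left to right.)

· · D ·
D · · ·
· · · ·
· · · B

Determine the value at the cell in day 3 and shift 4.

D

Day 3, shift 4 is narrowed to {D, C, A}.
If it were C, then day 2, shift 4 would be left with no valid symbol.
If it were A, then day 2, shift 4 would be left with no valid symbol.
So day 3, shift 4 must be D.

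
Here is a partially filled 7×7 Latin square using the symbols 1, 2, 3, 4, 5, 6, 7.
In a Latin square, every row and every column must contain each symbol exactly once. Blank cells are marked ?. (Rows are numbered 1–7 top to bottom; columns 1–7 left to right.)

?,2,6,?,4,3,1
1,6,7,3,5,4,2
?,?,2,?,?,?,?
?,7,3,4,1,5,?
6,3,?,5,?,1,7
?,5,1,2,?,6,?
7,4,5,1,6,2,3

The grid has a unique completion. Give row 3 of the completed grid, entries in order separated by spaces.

4 1 2 6 3 7 5

Row 3, column 2: row 3 has {2} and column 2 has {2, 3, 4, 5, 6, 7}, leaving only 1.
Row 3, column 6: row 3 has {1, 2} and column 6 has {1, 2, 3, 4, 5, 6}, leaving only 7.
Row 3, column 4: row 3 has {1, 2, 7} and column 4 has {1, 2, 3, 4, 5}, leaving only 6.
Row 3, column 5: row 3 has {1, 2, 6, 7} and column 5 has {1, 4, 5, 6}, leaving only 3.
Row 1, column 1: row 1 has {1, 2, 3, 4, 6} and column 1 has {1, 6, 7}, leaving only 5.
Row 3, column 1: row 3 has {1, 2, 3, 6, 7} and column 1 has {1, 5, 6, 7}, leaving only 4.
Row 3, column 7: row 3 has {1, 2, 3, 4, 6, 7} and column 7 has {1, 2, 3, 7}, leaving only 5.
So row 3 reads: 4 1 2 6 3 7 5.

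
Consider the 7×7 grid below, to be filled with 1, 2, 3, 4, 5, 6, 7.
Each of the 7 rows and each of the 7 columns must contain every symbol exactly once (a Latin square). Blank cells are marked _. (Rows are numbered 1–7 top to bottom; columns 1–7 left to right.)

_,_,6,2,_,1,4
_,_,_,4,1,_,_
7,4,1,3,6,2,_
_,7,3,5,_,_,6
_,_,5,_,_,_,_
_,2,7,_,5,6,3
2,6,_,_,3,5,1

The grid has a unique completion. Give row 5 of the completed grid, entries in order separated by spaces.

3 1 5 6 4 7 2

Row 1, column 5: row 1 has {1, 2, 4, 6} and column 5 has {1, 3, 5, 6}, leaving only 7.
Row 2, column 3: row 2 has {1, 4} and column 3 has {1, 3, 5, 6, 7}, leaving only 2.
Row 3, column 7: row 3 has {1, 2, 3, 4, 6, 7} and column 7 has {1, 3, 4, 6}, leaving only 5.
Row 2, column 7: row 2 has {1, 2, 4} and column 7 has {1, 3, 4, 5, 6}, leaving only 7.
Row 5, column 7: row 5 has {5} and column 7 has {1, 3, 4, 5, 6, 7}, leaving only 2.
Row 5, column 5: row 5 has {2, 5} and column 5 has {1, 3, 5, 6, 7}, leaving only 4.
Row 2, column 6: row 2 has {1, 2, 4, 7} and column 6 has {1, 2, 5, 6}, leaving only 3.
Row 5, column 6: row 5 has {2, 4, 5} and column 6 has {1, 2, 3, 5, 6}, leaving only 7.
Row 2, column 2: row 2 has {1, 2, 3, 4, 7} and column 2 has {2, 4, 6, 7}, leaving only 5.
Row 1, column 2: row 1 has {1, 2, 4, 6, 7} and column 2 has {2, 4, 5, 6, 7}, leaving only 3.
Row 5, column 2: row 5 has {2, 4, 5, 7} and column 2 has {2, 3, 4, 5, 6, 7}, leaving only 1.
Row 5, column 4: row 5 has {1, 2, 4, 5, 7} and column 4 has {2, 3, 4, 5}, leaving only 6.
Row 5, column 1: row 5 has {1, 2, 4, 5, 6, 7} and column 1 has {2, 7}, leaving only 3.
So row 5 reads: 3 1 5 6 4 7 2.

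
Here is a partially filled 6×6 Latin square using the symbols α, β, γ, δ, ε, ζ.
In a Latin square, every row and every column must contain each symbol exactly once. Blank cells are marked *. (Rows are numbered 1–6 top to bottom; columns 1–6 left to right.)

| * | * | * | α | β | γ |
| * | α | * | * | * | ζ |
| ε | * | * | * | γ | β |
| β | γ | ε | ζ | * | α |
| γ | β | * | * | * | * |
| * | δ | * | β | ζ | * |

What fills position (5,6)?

Row 2, column 1: row 2 has {α, ζ} and column 1 has {β, γ, ε}, leaving only δ.
Row 1, column 1: row 1 has {α, β, γ} and column 1 has {β, γ, δ, ε}, leaving only ζ.
Row 1, column 2: row 1 has {α, β, γ, ζ} and column 2 has {α, β, γ, δ}, leaving only ε.
Row 1, column 3: row 1 has {α, β, γ, ε, ζ} and column 3 has {ε}, leaving only δ.
Row 2, column 5: row 2 has {α, δ, ζ} and column 5 has {β, γ, ζ}, leaving only ε.
Row 2, column 4: row 2 has {α, δ, ε, ζ} and column 4 has {α, β, ζ}, leaving only γ.
Row 2, column 3: row 2 has {α, γ, δ, ε, ζ} and column 3 has {δ, ε}, leaving only β.
Row 3, column 2: row 3 has {β, γ, ε} and column 2 has {α, β, γ, δ, ε}, leaving only ζ.
Row 3, column 3: row 3 has {β, γ, ε, ζ} and column 3 has {β, δ, ε}, leaving only α.
Row 3, column 4: row 3 has {α, β, γ, ε, ζ} and column 4 has {α, β, γ, ζ}, leaving only δ.
Row 4, column 5: row 4 has {α, β, γ, ε, ζ} and column 5 has {β, γ, ε, ζ}, leaving only δ.
Row 5, column 3: row 5 has {β, γ} and column 3 has {α, β, δ, ε}, leaving only ζ.
Row 5, column 4: row 5 has {β, γ, ζ} and column 4 has {α, β, γ, δ, ζ}, leaving only ε.
Row 5 already has {β, γ, ε, ζ} and column 6 already has {α, β, γ, ζ}, so row 5, column 6 must be δ.

δ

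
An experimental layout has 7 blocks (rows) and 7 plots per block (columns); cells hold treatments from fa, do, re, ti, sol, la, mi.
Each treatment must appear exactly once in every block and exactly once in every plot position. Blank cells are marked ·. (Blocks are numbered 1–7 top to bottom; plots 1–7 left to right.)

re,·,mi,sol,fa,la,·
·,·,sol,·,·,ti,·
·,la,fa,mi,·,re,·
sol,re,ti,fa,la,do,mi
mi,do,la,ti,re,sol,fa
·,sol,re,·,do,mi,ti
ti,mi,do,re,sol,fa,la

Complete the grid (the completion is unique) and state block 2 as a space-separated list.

Block 2, plot 2: block 2 has {ti, sol} and plot 2 has {do, re, sol, la, mi}, leaving only fa.
Block 2, plot 5: block 2 has {fa, ti, sol} and plot 5 has {fa, do, re, sol, la}, leaving only mi.
Block 1, plot 2: block 1 has {fa, re, sol, la, mi} and plot 2 has {fa, do, re, sol, la, mi}, leaving only ti.
Block 1, plot 7: block 1 has {fa, re, ti, sol, la, mi} and plot 7 has {fa, ti, la, mi}, leaving only do.
Block 2, plot 7: block 2 has {fa, ti, sol, mi} and plot 7 has {fa, do, ti, la, mi}, leaving only re.
Block 3, plot 1: block 3 has {fa, re, la, mi} and plot 1 has {re, ti, sol, mi}, leaving only do.
Block 2, plot 1: block 2 has {fa, re, ti, sol, mi} and plot 1 has {do, re, ti, sol, mi}, leaving only la.
Block 2, plot 4: block 2 has {fa, re, ti, sol, la, mi} and plot 4 has {fa, re, ti, sol, mi}, leaving only do.
So block 2 reads: la fa sol do mi ti re.

la fa sol do mi ti re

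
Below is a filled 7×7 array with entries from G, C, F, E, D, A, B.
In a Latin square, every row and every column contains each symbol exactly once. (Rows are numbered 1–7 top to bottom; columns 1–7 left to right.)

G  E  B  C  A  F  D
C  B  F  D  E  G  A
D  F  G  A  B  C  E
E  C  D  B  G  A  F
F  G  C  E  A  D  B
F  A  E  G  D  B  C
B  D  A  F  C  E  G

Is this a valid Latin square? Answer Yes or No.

Every row is a permutation, but column 5 contains A twice (at rows 1 and 5).

No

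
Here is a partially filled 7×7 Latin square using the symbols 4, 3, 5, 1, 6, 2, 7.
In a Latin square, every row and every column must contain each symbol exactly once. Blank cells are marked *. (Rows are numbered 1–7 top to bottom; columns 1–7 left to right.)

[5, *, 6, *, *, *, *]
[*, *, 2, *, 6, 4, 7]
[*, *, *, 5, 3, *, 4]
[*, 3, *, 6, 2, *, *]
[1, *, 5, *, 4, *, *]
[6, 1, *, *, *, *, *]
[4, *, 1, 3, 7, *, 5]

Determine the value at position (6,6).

7

Row 1, column 5: row 1 has {5, 6} and column 5 has {4, 3, 6, 2, 7}, leaving only 1.
Row 2, column 1: row 2 has {4, 6, 2, 7} and column 1 has {4, 5, 1, 6}, leaving only 3.
Row 2, column 2: row 2 has {4, 3, 6, 2, 7} and column 2 has {3, 1}, leaving only 5.
Row 2, column 4: row 2 has {4, 3, 5, 6, 2, 7} and column 4 has {3, 5, 6}, leaving only 1.
Row 3, column 3: row 3 has {4, 3, 5} and column 3 has {5, 1, 6, 2}, leaving only 7.
Row 3, column 1: row 3 has {4, 3, 5, 7} and column 1 has {4, 3, 5, 1, 6}, leaving only 2.
Row 3, column 2: row 3 has {4, 3, 5, 2, 7} and column 2 has {3, 5, 1}, leaving only 6.
Row 3, column 6: row 3 has {4, 3, 5, 6, 2, 7} and column 6 has {4}, leaving only 1.
Row 4, column 1: row 4 has {3, 6, 2} and column 1 has {4, 3, 5, 1, 6, 2}, leaving only 7.
Row 4, column 3: row 4 has {3, 6, 2, 7} and column 3 has {5, 1, 6, 2, 7}, leaving only 4.
Row 4, column 6: row 4 has {4, 3, 6, 2, 7} and column 6 has {4, 1}, leaving only 5.
Row 4, column 7: row 4 has {4, 3, 5, 6, 2, 7} and column 7 has {4, 5, 7}, leaving only 1.
Row 6, column 3: row 6 has {1, 6} and column 3 has {4, 5, 1, 6, 2, 7}, leaving only 3.
Row 6, column 5: row 6 has {3, 1, 6} and column 5 has {4, 3, 1, 6, 2, 7}, leaving only 5.
Row 6, column 7: row 6 has {3, 5, 1, 6} and column 7 has {4, 5, 1, 7}, leaving only 2.
Row 6 already has {3, 5, 1, 6, 2} and column 6 already has {4, 5, 1}, so row 6, column 6 must be 7.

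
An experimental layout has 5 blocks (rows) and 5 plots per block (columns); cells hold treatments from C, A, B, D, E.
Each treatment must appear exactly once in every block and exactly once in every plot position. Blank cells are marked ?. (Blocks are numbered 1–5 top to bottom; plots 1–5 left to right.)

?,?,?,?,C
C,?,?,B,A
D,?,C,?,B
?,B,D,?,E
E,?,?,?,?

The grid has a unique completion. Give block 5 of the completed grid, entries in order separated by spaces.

E C B A D

Block 5, plot 5: block 5 has {E} and plot 5 has {C, A, B, E}, leaving only D.
Block 2, plot 3: block 2 has {C, A, B} and plot 3 has {C, D}, leaving only E.
Block 2, plot 2: block 2 has {C, A, B, E} and plot 2 has {B}, leaving only D.
Block 4, plot 1: block 4 has {B, D, E} and plot 1 has {C, D, E}, leaving only A.
Block 1, plot 1: block 1 has {C} and plot 1 has {C, A, D, E}, leaving only B.
Block 1, plot 3: block 1 has {C, B} and plot 3 has {C, D, E}, leaving only A.
Block 5, plot 3: block 5 has {D, E} and plot 3 has {C, A, D, E}, leaving only B.
Block 1, plot 2: block 1 has {C, A, B} and plot 2 has {B, D}, leaving only E.
Block 1, plot 4: block 1 has {C, A, B, E} and plot 4 has {B}, leaving only D.
Block 3, plot 2: block 3 has {C, B, D} and plot 2 has {B, D, E}, leaving only A.
Block 5, plot 2: block 5 has {B, D, E} and plot 2 has {A, B, D, E}, leaving only C.
Block 5, plot 4: block 5 has {C, B, D, E} and plot 4 has {B, D}, leaving only A.
So block 5 reads: E C B A D.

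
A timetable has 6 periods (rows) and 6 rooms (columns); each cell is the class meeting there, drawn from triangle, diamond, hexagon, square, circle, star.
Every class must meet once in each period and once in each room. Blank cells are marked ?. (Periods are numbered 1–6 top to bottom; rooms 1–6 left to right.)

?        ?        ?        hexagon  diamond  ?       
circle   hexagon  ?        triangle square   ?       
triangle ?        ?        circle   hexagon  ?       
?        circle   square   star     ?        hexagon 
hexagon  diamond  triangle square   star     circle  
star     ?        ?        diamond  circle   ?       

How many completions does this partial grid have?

Period 1, room 1: eliminating its period and room leaves {square}.
Period 1, room 2: eliminating its period and room leaves {triangle, square, star}.
Period 1, room 3: eliminating its period and room leaves {circle, star}.
Period 1, room 6: eliminating its period and room leaves {triangle, square, star}.
Period 2, room 3: eliminating its period and room leaves {diamond, star}.
Period 2, room 6: eliminating its period and room leaves {diamond, star}.
Period 3, room 2: eliminating its period and room leaves {square, star}.
Period 3, room 3: eliminating its period and room leaves {diamond, star}.
Period 3, room 6: eliminating its period and room leaves {diamond, square, star}.
Period 4, room 1: eliminating its period and room leaves {diamond}.
Period 4, room 5: eliminating its period and room leaves {triangle}.
Period 6, room 2: eliminating its period and room leaves {triangle, square}.
Period 6, room 3: eliminating its period and room leaves {hexagon}.
Period 6, room 6: eliminating its period and room leaves {triangle, square}.
Enumerating the assignments across these blanks that avoid any period or room repeat gives 3 completions.

3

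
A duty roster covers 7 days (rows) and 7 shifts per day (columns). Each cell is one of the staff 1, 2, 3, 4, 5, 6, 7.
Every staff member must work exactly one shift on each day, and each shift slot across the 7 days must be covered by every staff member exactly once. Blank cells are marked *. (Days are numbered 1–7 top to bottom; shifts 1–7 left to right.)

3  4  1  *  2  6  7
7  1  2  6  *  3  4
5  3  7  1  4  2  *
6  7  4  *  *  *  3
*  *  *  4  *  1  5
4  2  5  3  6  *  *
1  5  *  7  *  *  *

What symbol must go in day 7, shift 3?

Day 1, shift 4: day 1 has {1, 2, 3, 4, 6, 7} and shift 4 has {1, 3, 4, 6, 7}, leaving only 5.
Day 2, shift 5: day 2 has {1, 2, 3, 4, 6, 7} and shift 5 has {2, 4, 6}, leaving only 5.
Day 3, shift 7: day 3 has {1, 2, 3, 4, 5, 7} and shift 7 has {3, 4, 5, 7}, leaving only 6.
Day 4, shift 4: day 4 has {3, 4, 6, 7} and shift 4 has {1, 3, 4, 5, 6, 7}, leaving only 2.
Day 4, shift 5: day 4 has {2, 3, 4, 6, 7} and shift 5 has {2, 4, 5, 6}, leaving only 1.
Day 4, shift 6: day 4 has {1, 2, 3, 4, 6, 7} and shift 6 has {1, 2, 3, 6}, leaving only 5.
Day 5, shift 1: day 5 has {1, 4, 5} and shift 1 has {1, 3, 4, 5, 6, 7}, leaving only 2.
Day 5, shift 2: day 5 has {1, 2, 4, 5} and shift 2 has {1, 2, 3, 4, 5, 7}, leaving only 6.
Day 5, shift 3: day 5 has {1, 2, 4, 5, 6} and shift 3 has {1, 2, 4, 5, 7}, leaving only 3.
Day 7 already has {1, 5, 7} and shift 3 already has {1, 2, 3, 4, 5, 7}, so day 7, shift 3 must be 6.

6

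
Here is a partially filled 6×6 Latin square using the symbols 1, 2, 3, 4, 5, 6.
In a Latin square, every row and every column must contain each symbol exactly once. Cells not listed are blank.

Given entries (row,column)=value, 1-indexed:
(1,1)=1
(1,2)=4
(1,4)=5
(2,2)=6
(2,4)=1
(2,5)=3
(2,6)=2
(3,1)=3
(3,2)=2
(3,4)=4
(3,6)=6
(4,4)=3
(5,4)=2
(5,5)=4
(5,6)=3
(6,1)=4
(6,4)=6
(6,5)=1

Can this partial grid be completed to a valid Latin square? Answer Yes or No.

Row 1, column 6: row 1 together with column 6 already contain {1, 2, 3, 4, 5, 6} — every symbol — so nothing can go there. The grid has no valid completion.

No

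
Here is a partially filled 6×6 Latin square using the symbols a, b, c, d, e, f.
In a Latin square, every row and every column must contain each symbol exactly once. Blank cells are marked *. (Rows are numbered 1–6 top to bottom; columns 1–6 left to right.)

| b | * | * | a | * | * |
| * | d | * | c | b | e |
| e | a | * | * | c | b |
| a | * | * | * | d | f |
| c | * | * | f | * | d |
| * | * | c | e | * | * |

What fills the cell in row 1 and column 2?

Row 1, column 6: row 1 has {a, b} and column 6 has {b, d, e, f}, leaving only c.
Row 2, column 1: row 2 has {b, c, d, e} and column 1 has {a, b, c, e}, leaving only f.
Row 2, column 3: row 2 has {b, c, d, e, f} and column 3 has {c}, leaving only a.
Row 3, column 4: row 3 has {a, b, c, e} and column 4 has {a, c, e, f}, leaving only d.
Row 3, column 3: row 3 has {a, b, c, d, e} and column 3 has {a, c}, leaving only f.
Row 4, column 4: row 4 has {a, d, f} and column 4 has {a, c, d, e, f}, leaving only b.
Row 4, column 3: row 4 has {a, b, d, f} and column 3 has {a, c, f}, leaving only e.
Row 1, column 3: row 1 has {a, b, c} and column 3 has {a, c, e, f}, leaving only d.
Row 4, column 2: row 4 has {a, b, d, e, f} and column 2 has {a, d}, leaving only c.
Row 5, column 3: row 5 has {c, d, f} and column 3 has {a, c, d, e, f}, leaving only b.
Row 5, column 2: row 5 has {b, c, d, f} and column 2 has {a, c, d}, leaving only e.
Row 1 already has {a, b, c, d} and column 2 already has {a, c, d, e}, so row 1, column 2 must be f.

f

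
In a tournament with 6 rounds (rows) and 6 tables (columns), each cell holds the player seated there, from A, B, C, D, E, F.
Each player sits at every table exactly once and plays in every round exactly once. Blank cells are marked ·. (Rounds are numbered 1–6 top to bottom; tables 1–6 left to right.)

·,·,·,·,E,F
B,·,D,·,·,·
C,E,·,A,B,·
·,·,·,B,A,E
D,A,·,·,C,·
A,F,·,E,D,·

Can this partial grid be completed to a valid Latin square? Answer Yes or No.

Round 1, table 1: round 1 together with table 1 already contain {A, B, C, D, E, F} — every symbol — so nothing can go there. The grid has no valid completion.

No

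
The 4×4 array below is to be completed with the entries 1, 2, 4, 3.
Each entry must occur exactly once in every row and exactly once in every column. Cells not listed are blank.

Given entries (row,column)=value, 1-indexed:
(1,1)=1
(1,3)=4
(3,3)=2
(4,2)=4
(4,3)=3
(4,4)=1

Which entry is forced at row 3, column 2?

Row 2, column 3: row 2 has {} and column 3 has {2, 4, 3}, leaving only 1.
Row 4, column 1: row 4 has {1, 4, 3} and column 1 has {1}, leaving only 2.
Row 3, column 2 is narrowed to {1, 3}.
If it were 3, then row 2, column 2 would be left with no valid symbol.
So row 3, column 2 must be 1.

1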